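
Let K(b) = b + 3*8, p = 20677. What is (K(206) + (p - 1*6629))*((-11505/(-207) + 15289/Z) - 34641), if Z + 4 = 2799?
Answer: -95218786774342/192855 ≈ -4.9373e+8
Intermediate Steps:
Z = 2795 (Z = -4 + 2799 = 2795)
K(b) = 24 + b (K(b) = b + 24 = 24 + b)
(K(206) + (p - 1*6629))*((-11505/(-207) + 15289/Z) - 34641) = ((24 + 206) + (20677 - 1*6629))*((-11505/(-207) + 15289/2795) - 34641) = (230 + (20677 - 6629))*((-11505*(-1/207) + 15289*(1/2795)) - 34641) = (230 + 14048)*((3835/69 + 15289/2795) - 34641) = 14278*(11773766/192855 - 34641) = 14278*(-6668916289/192855) = -95218786774342/192855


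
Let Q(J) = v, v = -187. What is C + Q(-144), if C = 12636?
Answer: 12449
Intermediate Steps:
Q(J) = -187
C + Q(-144) = 12636 - 187 = 12449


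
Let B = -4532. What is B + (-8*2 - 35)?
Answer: -4583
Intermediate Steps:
B + (-8*2 - 35) = -4532 + (-8*2 - 35) = -4532 + (-16 - 35) = -4532 - 51 = -4583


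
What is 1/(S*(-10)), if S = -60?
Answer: 1/600 ≈ 0.0016667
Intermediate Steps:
1/(S*(-10)) = 1/(-60*(-10)) = 1/600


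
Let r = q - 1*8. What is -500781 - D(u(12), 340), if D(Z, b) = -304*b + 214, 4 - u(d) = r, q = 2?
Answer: -397635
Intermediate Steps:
r = -6 (r = 2 - 1*8 = 2 - 8 = -6)
u(d) = 10 (u(d) = 4 - 1*(-6) = 4 + 6 = 10)
D(Z, b) = 214 - 304*b
-500781 - D(u(12), 340) = -500781 - (214 - 304*340) = -500781 - (214 - 103360) = -500781 - 1*(-103146) = -500781 + 103146 = -397635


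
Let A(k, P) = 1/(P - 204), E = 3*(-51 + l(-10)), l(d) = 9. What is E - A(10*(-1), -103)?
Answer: -38681/307 ≈ -126.00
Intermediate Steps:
E = -126 (E = 3*(-51 + 9) = 3*(-42) = -126)
A(k, P) = 1/(-204 + P)
E - A(10*(-1), -103) = -126 - 1/(-204 - 103) = -126 - 1/(-307) = -126 - 1*(-1/307) = -126 + 1/307 = -38681/307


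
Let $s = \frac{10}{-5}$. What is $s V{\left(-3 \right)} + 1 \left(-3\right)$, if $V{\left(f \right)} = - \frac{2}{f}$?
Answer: $- \frac{13}{3} \approx -4.3333$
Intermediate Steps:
$s = -2$ ($s = 10 \left(- \frac{1}{5}\right) = -2$)
$s V{\left(-3 \right)} + 1 \left(-3\right) = - 2 \left(- \frac{2}{-3}\right) + 1 \left(-3\right) = - 2 \left(\left(-2\right) \left(- \frac{1}{3}\right)\right) - 3 = \left(-2\right) \frac{2}{3} - 3 = - \frac{4}{3} - 3 = - \frac{13}{3}$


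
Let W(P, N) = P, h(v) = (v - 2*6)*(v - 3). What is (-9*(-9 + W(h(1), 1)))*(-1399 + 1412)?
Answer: -1521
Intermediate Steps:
h(v) = (-12 + v)*(-3 + v) (h(v) = (v - 12)*(-3 + v) = (-12 + v)*(-3 + v))
(-9*(-9 + W(h(1), 1)))*(-1399 + 1412) = (-9*(-9 + (36 + 1² - 15*1)))*(-1399 + 1412) = -9*(-9 + (36 + 1 - 15))*13 = -9*(-9 + 22)*13 = -9*13*13 = -117*13 = -1521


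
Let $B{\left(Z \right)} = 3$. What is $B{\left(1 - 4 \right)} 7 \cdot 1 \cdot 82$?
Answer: $1722$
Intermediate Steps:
$B{\left(1 - 4 \right)} 7 \cdot 1 \cdot 82 = 3 \cdot 7 \cdot 1 \cdot 82 = 3 \cdot 7 \cdot 82 = 21 \cdot 82 = 1722$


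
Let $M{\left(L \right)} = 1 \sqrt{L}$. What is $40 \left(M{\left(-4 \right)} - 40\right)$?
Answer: $-1600 + 80 i \approx -1600.0 + 80.0 i$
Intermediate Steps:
$M{\left(L \right)} = \sqrt{L}$
$40 \left(M{\left(-4 \right)} - 40\right) = 40 \left(\sqrt{-4} - 40\right) = 40 \left(2 i - 40\right) = 40 \left(-40 + 2 i\right) = -1600 + 80 i$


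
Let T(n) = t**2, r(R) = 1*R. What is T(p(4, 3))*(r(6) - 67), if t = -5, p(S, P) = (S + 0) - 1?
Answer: -1525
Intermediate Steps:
r(R) = R
p(S, P) = -1 + S (p(S, P) = S - 1 = -1 + S)
T(n) = 25 (T(n) = (-5)**2 = 25)
T(p(4, 3))*(r(6) - 67) = 25*(6 - 67) = 25*(-61) = -1525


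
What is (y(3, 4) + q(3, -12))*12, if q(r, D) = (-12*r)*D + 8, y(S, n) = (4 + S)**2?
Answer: 5868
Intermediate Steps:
q(r, D) = 8 - 12*D*r (q(r, D) = -12*D*r + 8 = 8 - 12*D*r)
(y(3, 4) + q(3, -12))*12 = ((4 + 3)**2 + (8 - 12*(-12)*3))*12 = (7**2 + (8 + 432))*12 = (49 + 440)*12 = 489*12 = 5868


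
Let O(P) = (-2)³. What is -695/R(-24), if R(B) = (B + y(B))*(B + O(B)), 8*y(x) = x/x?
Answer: -695/764 ≈ -0.90969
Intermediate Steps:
O(P) = -8
y(x) = ⅛ (y(x) = (x/x)/8 = (⅛)*1 = ⅛)
R(B) = (-8 + B)*(⅛ + B) (R(B) = (B + ⅛)*(B - 8) = (⅛ + B)*(-8 + B) = (-8 + B)*(⅛ + B))
-695/R(-24) = -695/(-1 + (-24)² - 63/8*(-24)) = -695/(-1 + 576 + 189) = -695/764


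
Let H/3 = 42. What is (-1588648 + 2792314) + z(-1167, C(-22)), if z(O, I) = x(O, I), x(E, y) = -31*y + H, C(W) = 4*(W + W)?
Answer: 1209248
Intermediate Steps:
H = 126 (H = 3*42 = 126)
C(W) = 8*W (C(W) = 4*(2*W) = 8*W)
x(E, y) = 126 - 31*y (x(E, y) = -31*y + 126 = 126 - 31*y)
z(O, I) = 126 - 31*I
(-1588648 + 2792314) + z(-1167, C(-22)) = (-1588648 + 2792314) + (126 - 248*(-22)) = 1203666 + (126 - 31*(-176)) = 1203666 + (126 + 5456) = 1203666 + 5582 = 1209248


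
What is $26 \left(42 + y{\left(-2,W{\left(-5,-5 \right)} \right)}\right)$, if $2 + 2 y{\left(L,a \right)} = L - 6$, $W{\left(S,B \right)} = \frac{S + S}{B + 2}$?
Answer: $962$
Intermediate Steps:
$W{\left(S,B \right)} = \frac{2 S}{2 + B}$
$y{\left(L,a \right)} = -4 + \frac{L}{2}$ ($y{\left(L,a \right)} = -1 + \frac{L - 6}{2} = -1 + \frac{-6 + L}{2} = -1 + \left(-3 + \frac{L}{2}\right) = -4 + \frac{L}{2}$)
$26 \left(42 + y{\left(-2,W{\left(-5,-5 \right)} \right)}\right) = 26 \left(42 + \left(-4 + \frac{1}{2} \left(-2\right)\right)\right) = 26 \left(42 - 5\right) = 26 \cdot 37 = 962$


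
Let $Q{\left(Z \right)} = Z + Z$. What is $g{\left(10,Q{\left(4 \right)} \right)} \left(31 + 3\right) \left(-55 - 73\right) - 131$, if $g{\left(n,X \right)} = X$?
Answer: $-34947$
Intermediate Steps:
$Q{\left(Z \right)} = 2 Z$
$g{\left(10,Q{\left(4 \right)} \right)} \left(31 + 3\right) \left(-55 - 73\right) - 131 = 2 \cdot 4 \left(31 + 3\right) \left(-55 - 73\right) - 131 = 8 \cdot 34 \left(-128\right) - 131 = 8 \left(-4352\right) - 131 = -34816 - 131 = -34947$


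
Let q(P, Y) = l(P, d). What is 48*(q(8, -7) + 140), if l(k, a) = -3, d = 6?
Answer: 6576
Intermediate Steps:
q(P, Y) = -3
48*(q(8, -7) + 140) = 48*(-3 + 140) = 48*137 = 6576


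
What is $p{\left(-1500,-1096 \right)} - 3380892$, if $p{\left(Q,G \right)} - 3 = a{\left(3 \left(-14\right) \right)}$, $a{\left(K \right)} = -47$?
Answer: $-3380936$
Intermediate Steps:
$p{\left(Q,G \right)} = -44$ ($p{\left(Q,G \right)} = 3 - 47 = -44$)
$p{\left(-1500,-1096 \right)} - 3380892 = -44 - 3380892 = -3380936$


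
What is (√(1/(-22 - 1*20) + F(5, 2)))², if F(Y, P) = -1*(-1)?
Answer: 41/42 ≈ 0.97619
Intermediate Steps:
F(Y, P) = 1
(√(1/(-22 - 1*20) + F(5, 2)))² = (√(1/(-22 - 1*20) + 1))² = (√(1/(-22 - 20) + 1))² = (√(1/(-42) + 1))² = (√(-1/42 + 1))² = (√(41/42))² = (√1722/42)² = 41/42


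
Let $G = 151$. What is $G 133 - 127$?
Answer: $19956$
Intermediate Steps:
$G 133 - 127 = 151 \cdot 133 - 127 = 20083 - 127 = 19956$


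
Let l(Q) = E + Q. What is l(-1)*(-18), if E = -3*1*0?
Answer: 18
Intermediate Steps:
E = 0 (E = -3*0 = 0)
l(Q) = Q (l(Q) = 0 + Q = Q)
l(-1)*(-18) = -1*(-18) = 18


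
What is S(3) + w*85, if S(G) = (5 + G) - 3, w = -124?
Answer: -10535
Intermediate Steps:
S(G) = 2 + G
S(3) + w*85 = (2 + 3) - 124*85 = 5 - 10540 = -10535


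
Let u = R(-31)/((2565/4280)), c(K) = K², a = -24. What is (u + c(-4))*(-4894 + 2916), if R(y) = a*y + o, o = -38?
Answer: -1211612032/513 ≈ -2.3618e+6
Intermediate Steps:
R(y) = -38 - 24*y (R(y) = -24*y - 38 = -38 - 24*y)
u = 604336/513 (u = (-38 - 24*(-31))/((2565/4280)) = (-38 + 744)/((2565*(1/4280))) = 706/(513/856) = 706*(856/513) = 604336/513 ≈ 1178.0)
(u + c(-4))*(-4894 + 2916) = (604336/513 + (-4)²)*(-4894 + 2916) = (604336/513 + 16)*(-1978) = (612544/513)*(-1978) = -1211612032/513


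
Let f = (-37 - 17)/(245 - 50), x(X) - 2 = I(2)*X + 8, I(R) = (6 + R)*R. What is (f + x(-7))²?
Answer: 44195904/4225 ≈ 10461.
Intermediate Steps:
I(R) = R*(6 + R)
x(X) = 10 + 16*X (x(X) = 2 + ((2*(6 + 2))*X + 8) = 2 + ((2*8)*X + 8) = 2 + (16*X + 8) = 2 + (8 + 16*X) = 10 + 16*X)
f = -18/65 (f = -54/195 = -54*1/195 = -18/65 ≈ -0.27692)
(f + x(-7))² = (-18/65 + (10 + 16*(-7)))² = (-18/65 + (10 - 112))² = (-18/65 - 102)² = (-6648/65)² = 44195904/4225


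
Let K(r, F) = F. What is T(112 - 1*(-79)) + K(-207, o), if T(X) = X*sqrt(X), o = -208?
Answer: -208 + 191*sqrt(191) ≈ 2431.7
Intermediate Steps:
T(X) = X**(3/2)
T(112 - 1*(-79)) + K(-207, o) = (112 - 1*(-79))**(3/2) - 208 = (112 + 79)**(3/2) - 208 = 191**(3/2) - 208 = 191*sqrt(191) - 208 = -208 + 191*sqrt(191)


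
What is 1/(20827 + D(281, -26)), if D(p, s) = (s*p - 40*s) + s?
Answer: 1/14535 ≈ 6.8799e-5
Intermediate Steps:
D(p, s) = -39*s + p*s (D(p, s) = (p*s - 40*s) + s = (-40*s + p*s) + s = -39*s + p*s)
1/(20827 + D(281, -26)) = 1/(20827 - 26*(-39 + 281)) = 1/(20827 - 26*242) = 1/(20827 - 6292) = 1/14535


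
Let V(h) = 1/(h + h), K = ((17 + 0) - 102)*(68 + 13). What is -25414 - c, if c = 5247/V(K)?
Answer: 72225776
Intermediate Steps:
K = -6885 (K = (17 - 102)*81 = -85*81 = -6885)
V(h) = 1/(2*h)
c = -72251190 (c = 5247/(((1/2)/(-6885))) = 5247/(((1/2)*(-1/6885))) = 5247/(-1/13770) = 5247*(-13770) = -72251190)
-25414 - c = -25414 - 1*(-72251190) = -25414 + 72251190 = 72225776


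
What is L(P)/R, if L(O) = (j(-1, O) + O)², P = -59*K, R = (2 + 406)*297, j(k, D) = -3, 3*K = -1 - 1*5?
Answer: 13225/121176 ≈ 0.10914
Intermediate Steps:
K = -2 (K = (-1 - 1*5)/3 = (-1 - 5)/3 = (⅓)*(-6) = -2)
R = 121176 (R = 408*297 = 121176)
P = 118 (P = -59*(-2) = 118)
L(O) = (-3 + O)²
L(P)/R = (-3 + 118)²/121176 = 115²*(1/121176) = 13225*(1/121176) = 13225/121176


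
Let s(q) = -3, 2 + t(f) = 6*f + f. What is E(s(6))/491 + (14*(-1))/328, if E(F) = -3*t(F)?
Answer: 7879/80524 ≈ 0.097847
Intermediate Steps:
t(f) = -2 + 7*f (t(f) = -2 + (6*f + f) = -2 + 7*f)
E(F) = 6 - 21*F (E(F) = -3*(-2 + 7*F) = 6 - 21*F)
E(s(6))/491 + (14*(-1))/328 = (6 - 21*(-3))/491 + (14*(-1))/328 = (6 + 63)*(1/491) - 14*1/328 = 69*(1/491) - 7/164 = 69/491 - 7/164 = 7879/80524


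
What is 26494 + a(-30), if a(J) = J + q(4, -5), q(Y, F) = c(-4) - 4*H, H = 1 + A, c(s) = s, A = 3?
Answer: 26444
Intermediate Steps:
H = 4 (H = 1 + 3 = 4)
q(Y, F) = -20 (q(Y, F) = -4 - 4*4 = -4 - 16 = -20)
a(J) = -20 + J (a(J) = J - 20 = -20 + J)
26494 + a(-30) = 26494 + (-20 - 30) = 26494 - 50 = 26444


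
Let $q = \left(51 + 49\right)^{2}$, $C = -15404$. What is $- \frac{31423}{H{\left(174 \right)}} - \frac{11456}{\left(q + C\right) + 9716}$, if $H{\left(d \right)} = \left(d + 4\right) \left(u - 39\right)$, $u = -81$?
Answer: $- \frac{13650523}{11513040} \approx -1.1857$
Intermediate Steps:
$q = 10000$ ($q = 100^{2} = 10000$)
$H{\left(d \right)} = -480 - 120 d$ ($H{\left(d \right)} = \left(d + 4\right) \left(-81 - 39\right) = \left(4 + d\right) \left(-120\right) = -480 - 120 d$)
$- \frac{31423}{H{\left(174 \right)}} - \frac{11456}{\left(q + C\right) + 9716} = - \frac{31423}{-480 - 20880} - \frac{11456}{\left(10000 - 15404\right) + 9716} = - \frac{31423}{-480 - 20880} - \frac{11456}{-5404 + 9716} = - \frac{31423}{-21360} - \frac{11456}{4312} = \left(-31423\right) \left(- \frac{1}{21360}\right) - \frac{1432}{539} = \frac{31423}{21360} - \frac{1432}{539} = - \frac{13650523}{11513040}$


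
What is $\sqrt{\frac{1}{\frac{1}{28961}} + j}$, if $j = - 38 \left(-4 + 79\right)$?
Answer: $\sqrt{26111} \approx 161.59$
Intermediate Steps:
$j = -2850$ ($j = \left(-38\right) 75 = -2850$)
$\sqrt{\frac{1}{\frac{1}{28961}} + j} = \sqrt{\frac{1}{\frac{1}{28961}} - 2850} = \sqrt{28961 - 2850} = \sqrt{26111}$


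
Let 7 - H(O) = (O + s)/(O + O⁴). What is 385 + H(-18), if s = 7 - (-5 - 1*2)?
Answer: 20571770/52479 ≈ 392.00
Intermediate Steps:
s = 14 (s = 7 - (-5 - 2) = 7 - 1*(-7) = 7 + 7 = 14)
H(O) = 7 - (14 + O)/(O + O⁴) (H(O) = 7 - (O + 14)/(O + O⁴) = 7 - (14 + O)/(O + O⁴))
385 + H(-18) = 385 + (-14 + 6*(-18) + 7*(-18)⁴)/(-18 + (-18)⁴) = 385 + (-14 - 108 + 7*104976)/(-18 + 104976) = 385 + (-14 - 108 + 734832)/104958 = 385 + (1/104958)*734710 = 385 + 367355/52479 = 20571770/52479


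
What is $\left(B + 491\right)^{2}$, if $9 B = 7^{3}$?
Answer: $\frac{22676644}{81} \approx 2.7996 \cdot 10^{5}$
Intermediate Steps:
$B = \frac{343}{9}$ ($B = \frac{7^{3}}{9} = \frac{1}{9} \cdot 343 = \frac{343}{9} \approx 38.111$)
$\left(B + 491\right)^{2} = \left(\frac{343}{9} + 491\right)^{2} = \left(\frac{4762}{9}\right)^{2} = \frac{22676644}{81}$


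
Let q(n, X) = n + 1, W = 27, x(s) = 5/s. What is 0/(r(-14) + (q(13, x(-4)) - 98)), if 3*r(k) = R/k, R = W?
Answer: 0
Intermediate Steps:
R = 27
q(n, X) = 1 + n
r(k) = 9/k (r(k) = (27/k)/3 = 9/k)
0/(r(-14) + (q(13, x(-4)) - 98)) = 0/(9/(-14) + ((1 + 13) - 98)) = 0/(9*(-1/14) + (14 - 98)) = 0/(-9/14 - 84) = 0/(-1185/14) = 0*(-14/1185) = 0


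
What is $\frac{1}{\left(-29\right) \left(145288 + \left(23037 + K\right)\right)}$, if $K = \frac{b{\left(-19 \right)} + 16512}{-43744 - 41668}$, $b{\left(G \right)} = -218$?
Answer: $- \frac{42706}{208465899787} \approx -2.0486 \cdot 10^{-7}$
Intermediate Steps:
$K = - \frac{8147}{42706}$ ($K = \frac{-218 + 16512}{-43744 - 41668} = \frac{16294}{-85412} = 16294 \left(- \frac{1}{85412}\right) = - \frac{8147}{42706} \approx -0.19077$)
$\frac{1}{\left(-29\right) \left(145288 + \left(23037 + K\right)\right)} = \frac{1}{\left(-29\right) \left(145288 + \left(23037 - \frac{8147}{42706}\right)\right)} = - \frac{1}{29 \left(145288 + \frac{983809975}{42706}\right)} = - \frac{1}{29 \cdot \frac{7188479303}{42706}} = \left(- \frac{1}{29}\right) \frac{42706}{7188479303} = - \frac{42706}{208465899787}$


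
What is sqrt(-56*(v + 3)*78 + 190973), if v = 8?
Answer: 5*sqrt(5717) ≈ 378.05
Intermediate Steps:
sqrt(-56*(v + 3)*78 + 190973) = sqrt(-56*(8 + 3)*78 + 190973) = sqrt(-56*11*78 + 190973) = sqrt(-616*78 + 190973) = sqrt(-48048 + 190973) = sqrt(142925) = 5*sqrt(5717)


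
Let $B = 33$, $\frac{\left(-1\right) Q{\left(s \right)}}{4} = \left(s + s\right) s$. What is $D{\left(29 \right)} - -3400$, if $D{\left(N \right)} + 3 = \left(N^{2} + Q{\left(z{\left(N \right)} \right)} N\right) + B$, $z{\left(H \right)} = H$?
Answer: $-190841$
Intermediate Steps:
$Q{\left(s \right)} = - 8 s^{2}$ ($Q{\left(s \right)} = - 4 \left(s + s\right) s = - 4 \cdot 2 s s = - 4 \cdot 2 s^{2} = - 8 s^{2}$)
$D{\left(N \right)} = 30 + N^{2} - 8 N^{3}$ ($D{\left(N \right)} = -3 + \left(\left(N^{2} + - 8 N^{2} N\right) + 33\right) = -3 - \left(-33 - N^{2} + 8 N^{3}\right) = -3 + \left(33 + N^{2} - 8 N^{3}\right) = 30 + N^{2} - 8 N^{3}$)
$D{\left(29 \right)} - -3400 = \left(30 + 29^{2} - 8 \cdot 29^{3}\right) - -3400 = \left(30 + 841 - 195112\right) + 3400 = -194241 + 3400 = -190841$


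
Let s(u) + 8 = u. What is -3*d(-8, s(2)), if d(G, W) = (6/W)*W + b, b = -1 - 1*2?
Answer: -9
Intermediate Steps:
s(u) = -8 + u
b = -3 (b = -1 - 2 = -3)
d(G, W) = 3 (d(G, W) = (6/W)*W - 3 = 6 - 3 = 3)
-3*d(-8, s(2)) = -3*3 = -9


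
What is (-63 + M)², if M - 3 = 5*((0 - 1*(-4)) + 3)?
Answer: 625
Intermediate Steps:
M = 38 (M = 3 + 5*((0 - 1*(-4)) + 3) = 3 + 5*((0 + 4) + 3) = 3 + 5*(4 + 3) = 3 + 5*7 = 3 + 35 = 38)
(-63 + M)² = (-63 + 38)² = (-25)² = 625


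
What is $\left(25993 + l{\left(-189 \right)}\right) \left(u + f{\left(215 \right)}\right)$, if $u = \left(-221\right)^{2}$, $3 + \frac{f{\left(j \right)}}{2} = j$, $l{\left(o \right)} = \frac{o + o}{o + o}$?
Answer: $1280594410$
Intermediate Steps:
$l{\left(o \right)} = 1$ ($l{\left(o \right)} = \frac{2 o}{2 o} = 2 o \frac{1}{2 o} = 1$)
$f{\left(j \right)} = -6 + 2 j$
$u = 48841$
$\left(25993 + l{\left(-189 \right)}\right) \left(u + f{\left(215 \right)}\right) = \left(25993 + 1\right) \left(48841 + \left(-6 + 2 \cdot 215\right)\right) = 25994 \left(48841 + \left(-6 + 430\right)\right) = 25994 \left(48841 + 424\right) = 25994 \cdot 49265 = 1280594410$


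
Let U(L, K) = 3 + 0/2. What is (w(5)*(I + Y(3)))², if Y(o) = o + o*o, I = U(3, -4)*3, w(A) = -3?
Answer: 3969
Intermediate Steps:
U(L, K) = 3 (U(L, K) = 3 + 0*(½) = 3 + 0 = 3)
I = 9 (I = 3*3 = 9)
Y(o) = o + o²
(w(5)*(I + Y(3)))² = (-3*(9 + 3*(1 + 3)))² = (-3*(9 + 3*4))² = (-3*(9 + 12))² = (-3*21)² = (-63)² = 3969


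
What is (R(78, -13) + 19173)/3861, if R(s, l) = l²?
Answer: 19342/3861 ≈ 5.0096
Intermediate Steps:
(R(78, -13) + 19173)/3861 = ((-13)² + 19173)/3861 = (169 + 19173)*(1/3861) = 19342*(1/3861) = 19342/3861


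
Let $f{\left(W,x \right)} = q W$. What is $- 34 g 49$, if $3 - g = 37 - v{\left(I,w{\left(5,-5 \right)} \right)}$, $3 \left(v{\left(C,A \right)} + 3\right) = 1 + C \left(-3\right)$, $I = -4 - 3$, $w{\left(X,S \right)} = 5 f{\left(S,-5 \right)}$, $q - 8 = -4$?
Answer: $\frac{148274}{3} \approx 49425.0$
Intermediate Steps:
$q = 4$ ($q = 8 - 4 = 4$)
$f{\left(W,x \right)} = 4 W$
$w{\left(X,S \right)} = 20 S$ ($w{\left(X,S \right)} = 5 \cdot 4 S = 20 S$)
$I = -7$
$v{\left(C,A \right)} = - \frac{8}{3} - C$ ($v{\left(C,A \right)} = -3 + \frac{1 + C \left(-3\right)}{3} = -3 + \frac{1 - 3 C}{3} = -3 - \left(- \frac{1}{3} + C\right) = - \frac{8}{3} - C$)
$g = - \frac{89}{3}$ ($g = 3 - \left(37 - \left(- \frac{8}{3} - -7\right)\right) = 3 - \left(37 - \left(- \frac{8}{3} + 7\right)\right) = 3 - \left(37 - \frac{13}{3}\right) = 3 - \frac{98}{3} = - \frac{89}{3} \approx -29.667$)
$- 34 g 49 = \left(-34\right) \left(- \frac{89}{3}\right) 49 = \frac{3026}{3} \cdot 49 = \frac{148274}{3}$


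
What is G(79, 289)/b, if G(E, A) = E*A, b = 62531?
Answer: 22831/62531 ≈ 0.36511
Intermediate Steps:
G(E, A) = A*E
G(79, 289)/b = (289*79)/62531 = 22831*(1/62531) = 22831/62531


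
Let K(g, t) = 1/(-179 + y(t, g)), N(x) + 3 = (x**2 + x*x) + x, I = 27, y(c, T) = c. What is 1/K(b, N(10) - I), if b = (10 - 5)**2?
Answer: 1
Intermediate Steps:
N(x) = -3 + x + 2*x**2 (N(x) = -3 + ((x**2 + x*x) + x) = -3 + ((x**2 + x**2) + x) = -3 + (2*x**2 + x) = -3 + (x + 2*x**2) = -3 + x + 2*x**2)
b = 25 (b = 5**2 = 25)
K(g, t) = 1/(-179 + t)
1/K(b, N(10) - I) = 1/(1/(-179 + ((-3 + 10 + 2*10**2) - 1*27))) = 1/(1/(-179 + ((-3 + 10 + 2*100) - 27))) = 1/(1/(-179 + ((-3 + 10 + 200) - 27))) = 1/(1/(-179 + (207 - 27))) = 1/(1/(-179 + 180)) = 1/(1/1) = 1/1 = 1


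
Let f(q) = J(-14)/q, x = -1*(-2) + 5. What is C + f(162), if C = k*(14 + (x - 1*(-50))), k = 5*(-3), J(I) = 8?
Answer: -86261/81 ≈ -1065.0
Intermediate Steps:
x = 7 (x = 2 + 5 = 7)
k = -15
f(q) = 8/q
C = -1065 (C = -15*(14 + (7 - 1*(-50))) = -15*(14 + (7 + 50)) = -15*(14 + 57) = -15*71 = -1065)
C + f(162) = -1065 + 8/162 = -1065 + 8*(1/162) = -1065 + 4/81 = -86261/81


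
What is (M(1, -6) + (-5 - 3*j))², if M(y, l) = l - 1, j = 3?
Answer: 441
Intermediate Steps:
M(y, l) = -1 + l
(M(1, -6) + (-5 - 3*j))² = ((-1 - 6) + (-5 - 3*3))² = (-7 + (-5 - 9))² = (-7 - 14)² = (-21)² = 441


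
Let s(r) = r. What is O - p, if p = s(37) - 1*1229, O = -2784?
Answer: -1592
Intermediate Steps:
p = -1192 (p = 37 - 1*1229 = 37 - 1229 = -1192)
O - p = -2784 - 1*(-1192) = -2784 + 1192 = -1592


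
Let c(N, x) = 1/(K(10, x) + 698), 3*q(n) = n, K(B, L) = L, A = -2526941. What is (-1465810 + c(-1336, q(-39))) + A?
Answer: -2735034434/685 ≈ -3.9928e+6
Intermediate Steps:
q(n) = n/3
c(N, x) = 1/(698 + x) (c(N, x) = 1/(x + 698) = 1/(698 + x))
(-1465810 + c(-1336, q(-39))) + A = (-1465810 + 1/(698 + (1/3)*(-39))) - 2526941 = (-1465810 + 1/(698 - 13)) - 2526941 = (-1465810 + 1/685) - 2526941 = -1004079849/685 - 2526941 = -2735034434/685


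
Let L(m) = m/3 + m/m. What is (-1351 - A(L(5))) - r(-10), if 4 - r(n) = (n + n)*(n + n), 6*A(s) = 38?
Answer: -2884/3 ≈ -961.33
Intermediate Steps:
L(m) = 1 + m/3 (L(m) = m*(1/3) + 1 = m/3 + 1 = 1 + m/3)
A(s) = 19/3 (A(s) = (1/6)*38 = 19/3)
r(n) = 4 - 4*n**2 (r(n) = 4 - (n + n)*(n + n) = 4 - 2*n*2*n = 4 - 4*n**2)
(-1351 - A(L(5))) - r(-10) = (-1351 - 1*19/3) - (4 - 4*(-10)**2) = (-1351 - 19/3) - (4 - 4*100) = -4072/3 - (4 - 400) = -4072/3 - 1*(-396) = -4072/3 + 396 = -2884/3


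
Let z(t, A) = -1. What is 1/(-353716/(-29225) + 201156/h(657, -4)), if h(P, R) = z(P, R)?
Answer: -29225/5878430384 ≈ -4.9716e-6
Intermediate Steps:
h(P, R) = -1
1/(-353716/(-29225) + 201156/h(657, -4)) = 1/(-353716/(-29225) + 201156/(-1)) = 1/(-353716*(-1/29225) + 201156*(-1)) = 1/(353716/29225 - 201156) = 1/(-5878430384/29225) = -29225/5878430384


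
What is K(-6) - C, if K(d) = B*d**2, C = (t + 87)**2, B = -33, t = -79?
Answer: -1252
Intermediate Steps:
C = 64 (C = (-79 + 87)**2 = 8**2 = 64)
K(d) = -33*d**2
K(-6) - C = -33*(-6)**2 - 1*64 = -33*36 - 64 = -1188 - 64 = -1252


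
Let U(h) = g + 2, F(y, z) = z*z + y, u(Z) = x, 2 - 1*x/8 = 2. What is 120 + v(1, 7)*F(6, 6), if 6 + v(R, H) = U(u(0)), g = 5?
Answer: 162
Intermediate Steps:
x = 0 (x = 16 - 8*2 = 16 - 16 = 0)
u(Z) = 0
F(y, z) = y + z**2 (F(y, z) = z**2 + y = y + z**2)
U(h) = 7 (U(h) = 5 + 2 = 7)
v(R, H) = 1 (v(R, H) = -6 + 7 = 1)
120 + v(1, 7)*F(6, 6) = 120 + 1*(6 + 6**2) = 120 + 1*(6 + 36) = 120 + 1*42 = 120 + 42 = 162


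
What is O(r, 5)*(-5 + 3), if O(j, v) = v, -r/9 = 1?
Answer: -10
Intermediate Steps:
r = -9 (r = -9*1 = -9)
O(r, 5)*(-5 + 3) = 5*(-5 + 3) = 5*(-2) = -10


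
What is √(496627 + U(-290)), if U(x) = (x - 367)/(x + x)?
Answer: √41766425965/290 ≈ 704.72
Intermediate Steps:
U(x) = (-367 + x)/(2*x) (U(x) = (-367 + x)/((2*x)) = (-367 + x)*(1/(2*x)) = (-367 + x)/(2*x))
√(496627 + U(-290)) = √(496627 + (½)*(-367 - 290)/(-290)) = √(496627 + (½)*(-1/290)*(-657)) = √(496627 + 657/580) = √(288044317/580) = √41766425965/290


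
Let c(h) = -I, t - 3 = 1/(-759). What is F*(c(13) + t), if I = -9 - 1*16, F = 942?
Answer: 6672814/253 ≈ 26375.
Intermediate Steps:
t = 2276/759 (t = 3 + 1/(-759) = 3 - 1/759 = 2276/759 ≈ 2.9987)
I = -25 (I = -9 - 16 = -25)
c(h) = 25 (c(h) = -1*(-25) = 25)
F*(c(13) + t) = 942*(25 + 2276/759) = 942*(21251/759) = 6672814/253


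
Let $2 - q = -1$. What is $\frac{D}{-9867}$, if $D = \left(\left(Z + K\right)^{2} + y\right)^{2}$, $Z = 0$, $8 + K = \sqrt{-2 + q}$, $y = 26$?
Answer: $- \frac{1875}{3289} \approx -0.57008$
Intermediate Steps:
$q = 3$ ($q = 2 - -1 = 2 + 1 = 3$)
$K = -7$ ($K = -8 + \sqrt{-2 + 3} = -8 + \sqrt{1} = -8 + 1 = -7$)
$D = 5625$ ($D = \left(\left(0 - 7\right)^{2} + 26\right)^{2} = \left(\left(-7\right)^{2} + 26\right)^{2} = \left(49 + 26\right)^{2} = 75^{2} = 5625$)
$\frac{D}{-9867} = \frac{5625}{-9867} = 5625 \left(- \frac{1}{9867}\right) = - \frac{1875}{3289}$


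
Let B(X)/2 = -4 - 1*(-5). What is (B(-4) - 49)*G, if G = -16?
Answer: 752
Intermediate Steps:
B(X) = 2 (B(X) = 2*(-4 - 1*(-5)) = 2*(-4 + 5) = 2*1 = 2)
(B(-4) - 49)*G = (2 - 49)*(-16) = -47*(-16) = 752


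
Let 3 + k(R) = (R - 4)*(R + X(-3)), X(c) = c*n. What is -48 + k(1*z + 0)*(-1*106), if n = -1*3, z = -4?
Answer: 4510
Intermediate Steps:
n = -3
X(c) = -3*c (X(c) = c*(-3) = -3*c)
k(R) = -3 + (-4 + R)*(9 + R) (k(R) = -3 + (R - 4)*(R - 3*(-3)) = -3 + (-4 + R)*(R + 9) = -3 + (-4 + R)*(9 + R))
-48 + k(1*z + 0)*(-1*106) = -48 + (-39 + (1*(-4) + 0)² + 5*(1*(-4) + 0))*(-1*106) = -48 + (-39 + (-4 + 0)² + 5*(-4 + 0))*(-106) = -48 + (-39 + (-4)² + 5*(-4))*(-106) = -48 + (-39 + 16 - 20)*(-106) = -48 - 43*(-106) = -48 + 4558 = 4510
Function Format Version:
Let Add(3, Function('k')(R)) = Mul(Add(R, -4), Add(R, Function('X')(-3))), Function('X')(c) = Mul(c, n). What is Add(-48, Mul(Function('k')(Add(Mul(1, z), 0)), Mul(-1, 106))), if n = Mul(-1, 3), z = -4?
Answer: 4510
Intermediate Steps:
n = -3
Function('X')(c) = Mul(-3, c) (Function('X')(c) = Mul(c, -3) = Mul(-3, c))
Function('k')(R) = Add(-3, Mul(Add(-4, R), Add(9, R))) (Function('k')(R) = Add(-3, Mul(Add(R, -4), Add(R, Mul(-3, -3)))) = Add(-3, Mul(Add(-4, R), Add(R, 9))) = Add(-3, Mul(Add(-4, R), Add(9, R))))
Add(-48, Mul(Function('k')(Add(Mul(1, z), 0)), Mul(-1, 106))) = Add(-48, Mul(Add(-39, Pow(Add(Mul(1, -4), 0), 2), Mul(5, Add(Mul(1, -4), 0))), Mul(-1, 106))) = Add(-48, Mul(Add(-39, Pow(Add(-4, 0), 2), Mul(5, Add(-4, 0))), -106)) = Add(-48, Mul(Add(-39, Pow(-4, 2), Mul(5, -4)), -106)) = Add(-48, Mul(Add(-39, 16, -20), -106)) = Add(-48, Mul(-43, -106)) = Add(-48, 4558) = 4510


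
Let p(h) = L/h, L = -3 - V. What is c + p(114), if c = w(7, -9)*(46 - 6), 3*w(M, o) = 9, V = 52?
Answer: 13625/114 ≈ 119.52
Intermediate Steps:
w(M, o) = 3 (w(M, o) = (⅓)*9 = 3)
c = 120 (c = 3*(46 - 6) = 3*40 = 120)
L = -55 (L = -3 - 1*52 = -3 - 52 = -55)
p(h) = -55/h
c + p(114) = 120 - 55/114 = 13625/114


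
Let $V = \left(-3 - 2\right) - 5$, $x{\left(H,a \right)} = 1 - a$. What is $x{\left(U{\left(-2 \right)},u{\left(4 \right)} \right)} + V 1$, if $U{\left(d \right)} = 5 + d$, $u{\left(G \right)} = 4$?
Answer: $-13$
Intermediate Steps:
$V = -10$ ($V = -5 - 5 = -10$)
$x{\left(U{\left(-2 \right)},u{\left(4 \right)} \right)} + V 1 = \left(1 - 4\right) - 10 = -3 - 10 = -13$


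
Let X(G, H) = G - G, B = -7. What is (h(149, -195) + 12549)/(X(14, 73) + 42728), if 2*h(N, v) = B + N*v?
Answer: -991/21364 ≈ -0.046386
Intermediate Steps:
X(G, H) = 0
h(N, v) = -7/2 + N*v/2 (h(N, v) = (-7 + N*v)/2 = -7/2 + N*v/2)
(h(149, -195) + 12549)/(X(14, 73) + 42728) = ((-7/2 + (1/2)*149*(-195)) + 12549)/(0 + 42728) = ((-7/2 - 29055/2) + 12549)/42728 = (-14531 + 12549)*(1/42728) = -1982*1/42728 = -991/21364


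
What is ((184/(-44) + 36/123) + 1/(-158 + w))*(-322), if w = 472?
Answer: 88599105/70807 ≈ 1251.3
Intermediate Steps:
((184/(-44) + 36/123) + 1/(-158 + w))*(-322) = ((184/(-44) + 36/123) + 1/(-158 + 472))*(-322) = ((184*(-1/44) + 36*(1/123)) + 1/314)*(-322) = ((-46/11 + 12/41) + 1/314)*(-322) = (-1754/451 + 1/314)*(-322) = -550305/141614*(-322) = 88599105/70807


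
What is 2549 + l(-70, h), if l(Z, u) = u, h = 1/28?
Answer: 71373/28 ≈ 2549.0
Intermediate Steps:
h = 1/28 ≈ 0.035714
2549 + l(-70, h) = 2549 + 1/28 = 71373/28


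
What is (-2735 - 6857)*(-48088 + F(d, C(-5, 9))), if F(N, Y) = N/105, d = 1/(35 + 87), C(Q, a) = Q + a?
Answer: 2954370910084/6405 ≈ 4.6126e+8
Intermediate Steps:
d = 1/122 ≈ 0.0081967
F(N, Y) = N/105 (F(N, Y) = N*(1/105) = N/105)
(-2735 - 6857)*(-48088 + F(d, C(-5, 9))) = (-2735 - 6857)*(-48088 + (1/105)*(1/122)) = -9592*(-48088 + 1/12810) = -9592*(-616007279/12810) = 2954370910084/6405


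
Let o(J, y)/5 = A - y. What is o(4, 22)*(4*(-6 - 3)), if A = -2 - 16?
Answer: 7200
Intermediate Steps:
A = -18
o(J, y) = -90 - 5*y (o(J, y) = 5*(-18 - y) = -90 - 5*y)
o(4, 22)*(4*(-6 - 3)) = (-90 - 5*22)*(4*(-6 - 3)) = (-90 - 110)*(4*(-9)) = -200*(-36) = 7200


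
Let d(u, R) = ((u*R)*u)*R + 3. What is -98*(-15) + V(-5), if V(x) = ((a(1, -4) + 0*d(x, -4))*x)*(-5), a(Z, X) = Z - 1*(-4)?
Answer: 1595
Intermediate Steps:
a(Z, X) = 4 + Z (a(Z, X) = Z + 4 = 4 + Z)
d(u, R) = 3 + R²*u² (d(u, R) = ((R*u)*u)*R + 3 = (R*u²)*R + 3 = R²*u² + 3 = 3 + R²*u²)
V(x) = -25*x (V(x) = (((4 + 1) + 0*(3 + (-4)²*x²))*x)*(-5) = ((5 + 0*(3 + 16*x²))*x)*(-5) = ((5 + 0)*x)*(-5) = (5*x)*(-5) = -25*x)
-98*(-15) + V(-5) = -98*(-15) - 25*(-5) = 1470 + 125 = 1595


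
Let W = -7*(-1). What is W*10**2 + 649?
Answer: 1349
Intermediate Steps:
W = 7
W*10**2 + 649 = 7*10**2 + 649 = 7*100 + 649 = 700 + 649 = 1349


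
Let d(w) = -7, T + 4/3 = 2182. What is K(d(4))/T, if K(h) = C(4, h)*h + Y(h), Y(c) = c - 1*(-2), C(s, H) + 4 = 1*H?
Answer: 108/3271 ≈ 0.033017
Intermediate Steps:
T = 6542/3 (T = -4/3 + 2182 = 6542/3 ≈ 2180.7)
C(s, H) = -4 + H (C(s, H) = -4 + 1*H = -4 + H)
Y(c) = 2 + c (Y(c) = c + 2 = 2 + c)
K(h) = 2 + h + h*(-4 + h) (K(h) = (-4 + h)*h + (2 + h) = h*(-4 + h) + (2 + h) = 2 + h + h*(-4 + h))
K(d(4))/T = (2 - 7 - 7*(-4 - 7))/(6542/3) = (2 - 7 - 7*(-11))*(3/6542) = (2 - 7 + 77)*(3/6542) = 72*(3/6542) = 108/3271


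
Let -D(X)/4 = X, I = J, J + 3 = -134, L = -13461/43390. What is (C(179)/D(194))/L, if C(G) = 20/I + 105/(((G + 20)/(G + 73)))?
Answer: 19639615700/35597762571 ≈ 0.55171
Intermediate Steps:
L = -13461/43390 (L = -13461*1/43390 = -13461/43390 ≈ -0.31023)
J = -137 (J = -3 - 134 = -137)
I = -137
D(X) = -4*X
C(G) = -20/137 + 105*(73 + G)/(20 + G) (C(G) = 20/(-137) + 105/(((G + 20)/(G + 73))) = 20*(-1/137) + 105/(((20 + G)/(73 + G))) = -20/137 + 105/(((20 + G)/(73 + G))) = -20/137 + 105*((73 + G)/(20 + G)) = -20/137 + 105*(73 + G)/(20 + G))
(C(179)/D(194))/L = ((5*(209941 + 2873*179)/(137*(20 + 179)))/((-4*194)))/(-13461/43390) = (((5/137)*(209941 + 514267)/199)/(-776))*(-43390/13461) = (((5/137)*(1/199)*724208)*(-1/776))*(-43390/13461) = ((3621040/27263)*(-1/776))*(-43390/13461) = -452630/2644511*(-43390/13461) = 19639615700/35597762571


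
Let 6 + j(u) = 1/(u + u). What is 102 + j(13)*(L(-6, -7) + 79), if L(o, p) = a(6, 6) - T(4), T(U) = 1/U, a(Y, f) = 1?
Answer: -38837/104 ≈ -373.43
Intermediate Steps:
j(u) = -6 + 1/(2*u) (j(u) = -6 + 1/(u + u) = -6 + 1/(2*u))
T(U) = 1/U
L(o, p) = ¾ (L(o, p) = 1 - 1/4 = 1 - 1*¼ = 1 - ¼ = ¾)
102 + j(13)*(L(-6, -7) + 79) = 102 + (-6 + (½)/13)*(¾ + 79) = 102 + (-6 + (½)*(1/13))*(319/4) = 102 + (-6 + 1/26)*(319/4) = 102 - 155/26*319/4 = 102 - 49445/104 = -38837/104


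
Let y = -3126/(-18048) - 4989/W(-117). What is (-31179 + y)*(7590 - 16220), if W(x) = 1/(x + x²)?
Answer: 879257174906125/1504 ≈ 5.8461e+11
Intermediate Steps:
y = -203673809143/3008 (y = -3126/(-18048) - 4989/(1/((-117)*(1 - 117))) = -3126*(-1/18048) - 4989/((-1/117/(-116))) = 521/3008 - 4989/((-1/117*(-1/116))) = 521/3008 - 4989/1/13572 = 521/3008 - 4989*13572 = 521/3008 - 67710708 = -203673809143/3008 ≈ -6.7711e+7)
(-31179 + y)*(7590 - 16220) = (-31179 - 203673809143/3008)*(7590 - 16220) = -203767595575/3008*(-8630) = 879257174906125/1504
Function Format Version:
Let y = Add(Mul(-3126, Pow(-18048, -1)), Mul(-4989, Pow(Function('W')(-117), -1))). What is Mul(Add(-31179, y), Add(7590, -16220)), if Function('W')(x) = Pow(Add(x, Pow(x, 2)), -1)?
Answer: Rational(879257174906125, 1504) ≈ 5.8461e+11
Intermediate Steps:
y = Rational(-203673809143, 3008) (y = Add(Mul(-3126, Pow(-18048, -1)), Mul(-4989, Pow(Mul(Pow(-117, -1), Pow(Add(1, -117), -1)), -1))) = Add(Mul(-3126, Rational(-1, 18048)), Mul(-4989, Pow(Mul(Rational(-1, 117), Pow(-116, -1)), -1))) = Add(Rational(521, 3008), Mul(-4989, Pow(Mul(Rational(-1, 117), Rational(-1, 116)), -1))) = Add(Rational(521, 3008), Mul(-4989, Pow(Rational(1, 13572), -1))) = Add(Rational(521, 3008), Mul(-4989, 13572)) = Add(Rational(521, 3008), -67710708) = Rational(-203673809143, 3008) ≈ -6.7711e+7)
Mul(Add(-31179, y), Add(7590, -16220)) = Mul(Add(-31179, Rational(-203673809143, 3008)), Add(7590, -16220)) = Mul(Rational(-203767595575, 3008), -8630) = Rational(879257174906125, 1504)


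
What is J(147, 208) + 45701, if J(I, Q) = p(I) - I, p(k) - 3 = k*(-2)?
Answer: 45263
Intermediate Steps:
p(k) = 3 - 2*k (p(k) = 3 + k*(-2) = 3 - 2*k)
J(I, Q) = 3 - 3*I (J(I, Q) = (3 - 2*I) - I = 3 - 3*I)
J(147, 208) + 45701 = (3 - 3*147) + 45701 = (3 - 441) + 45701 = -438 + 45701 = 45263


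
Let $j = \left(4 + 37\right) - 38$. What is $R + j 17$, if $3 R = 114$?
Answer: $89$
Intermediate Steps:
$j = 3$ ($j = 41 - 38 = 3$)
$R = 38$ ($R = \frac{1}{3} \cdot 114 = 38$)
$R + j 17 = 38 + 3 \cdot 17 = 38 + 51 = 89$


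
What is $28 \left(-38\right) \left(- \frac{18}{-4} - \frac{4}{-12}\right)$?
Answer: $- \frac{15428}{3} \approx -5142.7$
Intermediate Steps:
$28 \left(-38\right) \left(- \frac{18}{-4} - \frac{4}{-12}\right) = - 1064 \left(\left(-18\right) \left(- \frac{1}{4}\right) - - \frac{1}{3}\right) = - 1064 \left(\frac{9}{2} + \frac{1}{3}\right) = \left(-1064\right) \frac{29}{6} = - \frac{15428}{3}$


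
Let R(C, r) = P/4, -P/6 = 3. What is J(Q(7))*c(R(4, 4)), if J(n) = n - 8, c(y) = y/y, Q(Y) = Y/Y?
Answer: -7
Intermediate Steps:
P = -18 (P = -6*3 = -18)
R(C, r) = -9/2 (R(C, r) = -18/4 = -18*1/4 = -9/2)
Q(Y) = 1
c(y) = 1
J(n) = -8 + n
J(Q(7))*c(R(4, 4)) = (-8 + 1)*1 = -7*1 = -7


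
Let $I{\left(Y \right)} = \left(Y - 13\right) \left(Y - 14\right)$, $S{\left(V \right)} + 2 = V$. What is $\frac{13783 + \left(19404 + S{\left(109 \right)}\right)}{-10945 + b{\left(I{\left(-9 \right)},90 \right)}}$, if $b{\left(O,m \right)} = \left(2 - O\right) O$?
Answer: $- \frac{33294}{265969} \approx -0.12518$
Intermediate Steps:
$S{\left(V \right)} = -2 + V$
$I{\left(Y \right)} = \left(-14 + Y\right) \left(-13 + Y\right)$ ($I{\left(Y \right)} = \left(-13 + Y\right) \left(-14 + Y\right) = \left(-14 + Y\right) \left(-13 + Y\right)$)
$b{\left(O,m \right)} = O \left(2 - O\right)$
$\frac{13783 + \left(19404 + S{\left(109 \right)}\right)}{-10945 + b{\left(I{\left(-9 \right)},90 \right)}} = \frac{13783 + \left(19404 + \left(-2 + 109\right)\right)}{-10945 + \left(182 + \left(-9\right)^{2} - -243\right) \left(2 - \left(182 + \left(-9\right)^{2} - -243\right)\right)} = \frac{13783 + \left(19404 + 107\right)}{-10945 + \left(182 + 81 + 243\right) \left(2 - \left(182 + 81 + 243\right)\right)} = \frac{13783 + 19511}{-10945 + 506 \left(2 - 506\right)} = \frac{33294}{-10945 + 506 \left(2 - 506\right)} = \frac{33294}{-10945 + 506 \left(-504\right)} = \frac{33294}{-10945 - 255024} = \frac{33294}{-265969} = 33294 \left(- \frac{1}{265969}\right) = - \frac{33294}{265969}$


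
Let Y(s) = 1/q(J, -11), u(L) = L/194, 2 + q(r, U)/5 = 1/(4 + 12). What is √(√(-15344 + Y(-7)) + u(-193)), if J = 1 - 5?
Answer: √(-899544050 + 23334320*I*√23040130)/30070 ≈ 7.8384 + 7.9016*I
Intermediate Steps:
J = -4
q(r, U) = -155/16 (q(r, U) = -10 + 5/(4 + 12) = -10 + 5/16 = -155/16)
u(L) = L/194 (u(L) = L*(1/194) = L/194)
Y(s) = -16/155 (Y(s) = 1/(-155/16) = -16/155)
√(√(-15344 + Y(-7)) + u(-193)) = √(√(-15344 - 16/155) + (1/194)*(-193)) = √(√(-2378336/155) - 193/194) = √(4*I*√23040130/155 - 193/194) = √(-193/194 + 4*I*√23040130/155)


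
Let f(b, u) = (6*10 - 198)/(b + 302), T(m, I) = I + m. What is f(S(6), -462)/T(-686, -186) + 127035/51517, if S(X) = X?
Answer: 17062830753/6918114896 ≈ 2.4664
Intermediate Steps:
f(b, u) = -138/(302 + b) (f(b, u) = (60 - 198)/(302 + b) = -138/(302 + b))
f(S(6), -462)/T(-686, -186) + 127035/51517 = (-138/(302 + 6))/(-186 - 686) + 127035/51517 = -138/308/(-872) + 127035*(1/51517) = -138*1/308*(-1/872) + 127035/51517 = -69/154*(-1/872) + 127035/51517 = 69/134288 + 127035/51517 = 17062830753/6918114896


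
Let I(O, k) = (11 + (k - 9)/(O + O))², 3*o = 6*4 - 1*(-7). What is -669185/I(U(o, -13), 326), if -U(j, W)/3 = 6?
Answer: -867263760/6241 ≈ -1.3896e+5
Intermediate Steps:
o = 31/3 (o = (6*4 - 1*(-7))/3 = (24 + 7)/3 = (⅓)*31 = 31/3 ≈ 10.333)
U(j, W) = -18 (U(j, W) = -3*6 = -18)
I(O, k) = (11 + (-9 + k)/(2*O))² (I(O, k) = (11 + (-9 + k)/((2*O)))² = (11 + (-9 + k)*(1/(2*O)))² = (11 + (-9 + k)/(2*O))²)
-669185/I(U(o, -13), 326) = -669185*1296/(-9 + 326 + 22*(-18))² = -669185*1296/(-9 + 326 - 396)² = -669185/((¼)*(1/324)*(-79)²) = -669185/((¼)*(1/324)*6241) = -669185/6241/1296 = -669185*1296/6241 = -867263760/6241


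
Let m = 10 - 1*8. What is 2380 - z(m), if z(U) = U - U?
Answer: 2380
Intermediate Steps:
m = 2 (m = 10 - 8 = 2)
z(U) = 0
2380 - z(m) = 2380 - 1*0 = 2380 + 0 = 2380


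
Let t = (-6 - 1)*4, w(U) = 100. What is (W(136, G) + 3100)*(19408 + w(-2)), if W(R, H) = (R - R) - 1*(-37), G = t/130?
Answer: 61196596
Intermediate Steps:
t = -28 (t = -7*4 = -28)
G = -14/65 (G = -28/130 = -28*1/130 = -14/65 ≈ -0.21538)
W(R, H) = 37 (W(R, H) = 0 + 37 = 37)
(W(136, G) + 3100)*(19408 + w(-2)) = (37 + 3100)*(19408 + 100) = 3137*19508 = 61196596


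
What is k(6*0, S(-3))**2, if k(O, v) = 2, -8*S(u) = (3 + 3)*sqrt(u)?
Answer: 4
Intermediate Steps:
S(u) = -3*sqrt(u)/4 (S(u) = -(3 + 3)*sqrt(u)/8 = -3*sqrt(u)/4)
k(6*0, S(-3))**2 = 2**2 = 4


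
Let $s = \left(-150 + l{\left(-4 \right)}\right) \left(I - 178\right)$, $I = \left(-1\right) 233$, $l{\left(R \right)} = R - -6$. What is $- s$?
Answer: $-60828$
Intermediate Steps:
$l{\left(R \right)} = 6 + R$ ($l{\left(R \right)} = R + 6 = 6 + R$)
$I = -233$
$s = 60828$ ($s = \left(-150 + \left(6 - 4\right)\right) \left(-233 - 178\right) = \left(-150 + 2\right) \left(-411\right) = \left(-148\right) \left(-411\right) = 60828$)
$- s = \left(-1\right) 60828 = -60828$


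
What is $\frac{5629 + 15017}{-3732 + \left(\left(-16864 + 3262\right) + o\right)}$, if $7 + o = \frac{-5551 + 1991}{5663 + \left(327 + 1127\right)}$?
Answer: $- \frac{441254}{370629} \approx -1.1906$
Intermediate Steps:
$o = - \frac{53379}{7117}$ ($o = -7 + \frac{-5551 + 1991}{5663 + \left(327 + 1127\right)} = -7 - \frac{3560}{5663 + 1454} = -7 - \frac{3560}{7117} = - \frac{53379}{7117} \approx -7.5002$)
$\frac{5629 + 15017}{-3732 + \left(\left(-16864 + 3262\right) + o\right)} = \frac{5629 + 15017}{-3732 + \left(\left(-16864 + 3262\right) - \frac{53379}{7117}\right)} = \frac{20646}{-3732 - \frac{96858813}{7117}} = \frac{20646}{- \frac{123419457}{7117}} = 20646 \left(- \frac{7117}{123419457}\right) = - \frac{441254}{370629}$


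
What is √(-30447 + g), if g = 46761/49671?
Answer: 4*I*√521644212834/16557 ≈ 174.49*I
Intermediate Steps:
g = 15587/16557 (g = 46761*(1/49671) = 15587/16557 ≈ 0.94141)
√(-30447 + g) = √(-30447 + 15587/16557) = √(-504095392/16557) = 4*I*√521644212834/16557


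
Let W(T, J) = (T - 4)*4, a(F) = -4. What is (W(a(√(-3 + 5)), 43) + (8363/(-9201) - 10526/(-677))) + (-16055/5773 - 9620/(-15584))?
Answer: -2735444071265867/140101958085816 ≈ -19.525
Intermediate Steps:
W(T, J) = -16 + 4*T (W(T, J) = (-4 + T)*4 = -16 + 4*T)
(W(a(√(-3 + 5)), 43) + (8363/(-9201) - 10526/(-677))) + (-16055/5773 - 9620/(-15584)) = ((-16 + 4*(-4)) + (8363/(-9201) - 10526/(-677))) + (-16055/5773 - 9620/(-15584)) = ((-16 - 16) + (8363*(-1/9201) - 10526*(-1/677))) + (-16055*1/5773 - 9620*(-1/15584)) = (-32 + (-8363/9201 + 10526/677)) + (-16055/5773 + 2405/3896) = (-32 + 91187975/6229077) - 48666215/22491608 = -108142489/6229077 - 48666215/22491608 = -2735444071265867/140101958085816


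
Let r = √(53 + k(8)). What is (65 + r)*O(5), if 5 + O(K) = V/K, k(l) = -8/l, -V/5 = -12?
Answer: 455 + 14*√13 ≈ 505.48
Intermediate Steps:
V = 60 (V = -5*(-12) = 60)
O(K) = -5 + 60/K
r = 2*√13 (r = √(53 - 8/8) = √(53 - 8*⅛) = √(53 - 1) = √52 = 2*√13 ≈ 7.2111)
(65 + r)*O(5) = (65 + 2*√13)*(-5 + 60/5) = (65 + 2*√13)*(-5 + 60*(⅕)) = (65 + 2*√13)*(-5 + 12) = (65 + 2*√13)*7 = 455 + 14*√13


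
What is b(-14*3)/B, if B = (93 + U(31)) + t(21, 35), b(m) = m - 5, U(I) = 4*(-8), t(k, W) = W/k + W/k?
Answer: -141/193 ≈ -0.73057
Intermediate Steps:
t(k, W) = 2*W/k
U(I) = -32
b(m) = -5 + m
B = 193/3 (B = (93 - 32) + 2*35/21 = 61 + 2*35*(1/21) = 61 + 10/3 = 193/3 ≈ 64.333)
b(-14*3)/B = (-5 - 14*3)/(193/3) = (-5 - 42)*(3/193) = -47*3/193 = -141/193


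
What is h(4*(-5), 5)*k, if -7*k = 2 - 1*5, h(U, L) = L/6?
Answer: 5/14 ≈ 0.35714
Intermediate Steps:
h(U, L) = L/6 (h(U, L) = L*(1/6) = L/6)
k = 3/7 (k = -(2 - 1*5)/7 = -(2 - 5)/7 = -1/7*(-3) = 3/7 ≈ 0.42857)
h(4*(-5), 5)*k = ((1/6)*5)*(3/7) = (5/6)*(3/7) = 5/14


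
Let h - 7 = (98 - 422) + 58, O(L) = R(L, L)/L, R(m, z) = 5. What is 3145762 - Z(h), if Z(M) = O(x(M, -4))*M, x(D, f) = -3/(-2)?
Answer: 9439876/3 ≈ 3.1466e+6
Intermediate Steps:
x(D, f) = 3/2 (x(D, f) = -3*(-½) = 3/2)
O(L) = 5/L
h = -259 (h = 7 + ((98 - 422) + 58) = 7 + (-324 + 58) = 7 - 266 = -259)
Z(M) = 10*M/3 (Z(M) = (5/(3/2))*M = (5*(⅔))*M = 10*M/3)
3145762 - Z(h) = 3145762 - 10*(-259)/3 = 3145762 - 1*(-2590/3) = 3145762 + 2590/3 = 9439876/3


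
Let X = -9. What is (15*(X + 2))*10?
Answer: -1050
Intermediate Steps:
(15*(X + 2))*10 = (15*(-9 + 2))*10 = (15*(-7))*10 = -105*10 = -1050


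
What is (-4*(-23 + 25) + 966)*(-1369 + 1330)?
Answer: -37362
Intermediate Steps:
(-4*(-23 + 25) + 966)*(-1369 + 1330) = (-4*2 + 966)*(-39) = (-8 + 966)*(-39) = 958*(-39) = -37362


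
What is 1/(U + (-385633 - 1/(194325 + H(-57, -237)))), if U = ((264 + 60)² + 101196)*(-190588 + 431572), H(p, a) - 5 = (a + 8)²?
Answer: 246771/12260513018121164 ≈ 2.0127e-11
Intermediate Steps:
H(p, a) = 5 + (8 + a)² (H(p, a) = 5 + (a + 8)² = 5 + (8 + a)²)
U = 49684153248 (U = (324² + 101196)*240984 = (104976 + 101196)*240984 = 206172*240984 = 49684153248)
1/(U + (-385633 - 1/(194325 + H(-57, -237)))) = 1/(49684153248 + (-385633 - 1/(194325 + (5 + (8 - 237)²)))) = 1/(49684153248 + (-385633 - 1/(194325 + (5 + (-229)²)))) = 1/(49684153248 + (-385633 - 1/(194325 + (5 + 52441)))) = 1/(49684153248 + (-385633 - 1/(194325 + 52446))) = 1/(49684153248 + (-385633 - 1/246771)) = 1/(49684153248 - 95163041044/246771) = 1/(12260513018121164/246771) = 246771/12260513018121164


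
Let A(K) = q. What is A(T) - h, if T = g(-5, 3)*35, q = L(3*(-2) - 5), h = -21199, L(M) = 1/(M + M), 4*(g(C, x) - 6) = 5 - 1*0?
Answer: 466377/22 ≈ 21199.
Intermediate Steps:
g(C, x) = 29/4 (g(C, x) = 6 + (5 - 1*0)/4 = 6 + (5 + 0)/4 = 6 + (¼)*5 = 6 + 5/4 = 29/4)
L(M) = 1/(2*M)
q = -1/22 (q = 1/(2*(3*(-2) - 5)) = 1/(2*(-6 - 5)) = (½)/(-11) = (½)*(-1/11) = -1/22 ≈ -0.045455)
T = 1015/4 (T = (29/4)*35 = 1015/4 ≈ 253.75)
A(K) = -1/22
A(T) - h = -1/22 - 1*(-21199) = -1/22 + 21199 = 466377/22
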